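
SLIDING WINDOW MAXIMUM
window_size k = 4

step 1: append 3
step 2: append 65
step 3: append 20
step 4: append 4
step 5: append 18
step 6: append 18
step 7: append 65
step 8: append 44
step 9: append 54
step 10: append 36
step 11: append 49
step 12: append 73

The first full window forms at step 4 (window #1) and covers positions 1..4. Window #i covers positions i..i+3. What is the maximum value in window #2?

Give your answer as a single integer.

Answer: 65

Derivation:
step 1: append 3 -> window=[3] (not full yet)
step 2: append 65 -> window=[3, 65] (not full yet)
step 3: append 20 -> window=[3, 65, 20] (not full yet)
step 4: append 4 -> window=[3, 65, 20, 4] -> max=65
step 5: append 18 -> window=[65, 20, 4, 18] -> max=65
Window #2 max = 65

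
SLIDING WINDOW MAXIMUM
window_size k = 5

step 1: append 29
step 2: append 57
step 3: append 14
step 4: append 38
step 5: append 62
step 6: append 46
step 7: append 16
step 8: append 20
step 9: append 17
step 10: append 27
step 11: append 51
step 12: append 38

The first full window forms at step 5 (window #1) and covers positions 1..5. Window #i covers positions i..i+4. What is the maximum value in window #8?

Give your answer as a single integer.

Answer: 51

Derivation:
step 1: append 29 -> window=[29] (not full yet)
step 2: append 57 -> window=[29, 57] (not full yet)
step 3: append 14 -> window=[29, 57, 14] (not full yet)
step 4: append 38 -> window=[29, 57, 14, 38] (not full yet)
step 5: append 62 -> window=[29, 57, 14, 38, 62] -> max=62
step 6: append 46 -> window=[57, 14, 38, 62, 46] -> max=62
step 7: append 16 -> window=[14, 38, 62, 46, 16] -> max=62
step 8: append 20 -> window=[38, 62, 46, 16, 20] -> max=62
step 9: append 17 -> window=[62, 46, 16, 20, 17] -> max=62
step 10: append 27 -> window=[46, 16, 20, 17, 27] -> max=46
step 11: append 51 -> window=[16, 20, 17, 27, 51] -> max=51
step 12: append 38 -> window=[20, 17, 27, 51, 38] -> max=51
Window #8 max = 51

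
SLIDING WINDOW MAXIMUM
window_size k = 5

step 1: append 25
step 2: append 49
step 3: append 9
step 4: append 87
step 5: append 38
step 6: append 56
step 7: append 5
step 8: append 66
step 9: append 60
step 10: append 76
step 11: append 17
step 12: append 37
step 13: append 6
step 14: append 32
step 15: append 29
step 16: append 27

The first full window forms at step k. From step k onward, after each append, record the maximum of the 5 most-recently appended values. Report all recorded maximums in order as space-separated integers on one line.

Answer: 87 87 87 87 66 76 76 76 76 76 37 37

Derivation:
step 1: append 25 -> window=[25] (not full yet)
step 2: append 49 -> window=[25, 49] (not full yet)
step 3: append 9 -> window=[25, 49, 9] (not full yet)
step 4: append 87 -> window=[25, 49, 9, 87] (not full yet)
step 5: append 38 -> window=[25, 49, 9, 87, 38] -> max=87
step 6: append 56 -> window=[49, 9, 87, 38, 56] -> max=87
step 7: append 5 -> window=[9, 87, 38, 56, 5] -> max=87
step 8: append 66 -> window=[87, 38, 56, 5, 66] -> max=87
step 9: append 60 -> window=[38, 56, 5, 66, 60] -> max=66
step 10: append 76 -> window=[56, 5, 66, 60, 76] -> max=76
step 11: append 17 -> window=[5, 66, 60, 76, 17] -> max=76
step 12: append 37 -> window=[66, 60, 76, 17, 37] -> max=76
step 13: append 6 -> window=[60, 76, 17, 37, 6] -> max=76
step 14: append 32 -> window=[76, 17, 37, 6, 32] -> max=76
step 15: append 29 -> window=[17, 37, 6, 32, 29] -> max=37
step 16: append 27 -> window=[37, 6, 32, 29, 27] -> max=37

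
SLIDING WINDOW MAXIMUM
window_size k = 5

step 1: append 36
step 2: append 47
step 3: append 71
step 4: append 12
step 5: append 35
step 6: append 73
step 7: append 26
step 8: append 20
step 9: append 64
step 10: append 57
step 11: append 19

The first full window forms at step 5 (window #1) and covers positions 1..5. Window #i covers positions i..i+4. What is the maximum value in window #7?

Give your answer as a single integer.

step 1: append 36 -> window=[36] (not full yet)
step 2: append 47 -> window=[36, 47] (not full yet)
step 3: append 71 -> window=[36, 47, 71] (not full yet)
step 4: append 12 -> window=[36, 47, 71, 12] (not full yet)
step 5: append 35 -> window=[36, 47, 71, 12, 35] -> max=71
step 6: append 73 -> window=[47, 71, 12, 35, 73] -> max=73
step 7: append 26 -> window=[71, 12, 35, 73, 26] -> max=73
step 8: append 20 -> window=[12, 35, 73, 26, 20] -> max=73
step 9: append 64 -> window=[35, 73, 26, 20, 64] -> max=73
step 10: append 57 -> window=[73, 26, 20, 64, 57] -> max=73
step 11: append 19 -> window=[26, 20, 64, 57, 19] -> max=64
Window #7 max = 64

Answer: 64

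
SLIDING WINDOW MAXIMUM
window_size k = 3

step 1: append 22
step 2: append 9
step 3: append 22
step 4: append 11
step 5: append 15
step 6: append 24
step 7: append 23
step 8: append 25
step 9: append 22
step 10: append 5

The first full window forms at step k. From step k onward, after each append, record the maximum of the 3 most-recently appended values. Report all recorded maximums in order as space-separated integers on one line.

Answer: 22 22 22 24 24 25 25 25

Derivation:
step 1: append 22 -> window=[22] (not full yet)
step 2: append 9 -> window=[22, 9] (not full yet)
step 3: append 22 -> window=[22, 9, 22] -> max=22
step 4: append 11 -> window=[9, 22, 11] -> max=22
step 5: append 15 -> window=[22, 11, 15] -> max=22
step 6: append 24 -> window=[11, 15, 24] -> max=24
step 7: append 23 -> window=[15, 24, 23] -> max=24
step 8: append 25 -> window=[24, 23, 25] -> max=25
step 9: append 22 -> window=[23, 25, 22] -> max=25
step 10: append 5 -> window=[25, 22, 5] -> max=25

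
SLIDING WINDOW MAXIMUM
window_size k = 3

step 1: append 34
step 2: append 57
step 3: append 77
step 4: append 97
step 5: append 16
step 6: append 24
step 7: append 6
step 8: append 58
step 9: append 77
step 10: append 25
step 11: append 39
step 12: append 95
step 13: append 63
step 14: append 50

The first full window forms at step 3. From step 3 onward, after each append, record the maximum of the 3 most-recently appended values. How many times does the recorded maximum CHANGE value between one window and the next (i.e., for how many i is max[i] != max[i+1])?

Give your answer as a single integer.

Answer: 5

Derivation:
step 1: append 34 -> window=[34] (not full yet)
step 2: append 57 -> window=[34, 57] (not full yet)
step 3: append 77 -> window=[34, 57, 77] -> max=77
step 4: append 97 -> window=[57, 77, 97] -> max=97
step 5: append 16 -> window=[77, 97, 16] -> max=97
step 6: append 24 -> window=[97, 16, 24] -> max=97
step 7: append 6 -> window=[16, 24, 6] -> max=24
step 8: append 58 -> window=[24, 6, 58] -> max=58
step 9: append 77 -> window=[6, 58, 77] -> max=77
step 10: append 25 -> window=[58, 77, 25] -> max=77
step 11: append 39 -> window=[77, 25, 39] -> max=77
step 12: append 95 -> window=[25, 39, 95] -> max=95
step 13: append 63 -> window=[39, 95, 63] -> max=95
step 14: append 50 -> window=[95, 63, 50] -> max=95
Recorded maximums: 77 97 97 97 24 58 77 77 77 95 95 95
Changes between consecutive maximums: 5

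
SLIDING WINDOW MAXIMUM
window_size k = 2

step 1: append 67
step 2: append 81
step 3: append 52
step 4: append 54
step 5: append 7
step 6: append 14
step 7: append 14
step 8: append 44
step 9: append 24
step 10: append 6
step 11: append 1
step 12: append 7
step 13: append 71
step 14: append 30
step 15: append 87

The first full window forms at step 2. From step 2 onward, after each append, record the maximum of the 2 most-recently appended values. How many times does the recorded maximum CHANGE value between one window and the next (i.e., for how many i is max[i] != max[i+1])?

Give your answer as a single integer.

step 1: append 67 -> window=[67] (not full yet)
step 2: append 81 -> window=[67, 81] -> max=81
step 3: append 52 -> window=[81, 52] -> max=81
step 4: append 54 -> window=[52, 54] -> max=54
step 5: append 7 -> window=[54, 7] -> max=54
step 6: append 14 -> window=[7, 14] -> max=14
step 7: append 14 -> window=[14, 14] -> max=14
step 8: append 44 -> window=[14, 44] -> max=44
step 9: append 24 -> window=[44, 24] -> max=44
step 10: append 6 -> window=[24, 6] -> max=24
step 11: append 1 -> window=[6, 1] -> max=6
step 12: append 7 -> window=[1, 7] -> max=7
step 13: append 71 -> window=[7, 71] -> max=71
step 14: append 30 -> window=[71, 30] -> max=71
step 15: append 87 -> window=[30, 87] -> max=87
Recorded maximums: 81 81 54 54 14 14 44 44 24 6 7 71 71 87
Changes between consecutive maximums: 8

Answer: 8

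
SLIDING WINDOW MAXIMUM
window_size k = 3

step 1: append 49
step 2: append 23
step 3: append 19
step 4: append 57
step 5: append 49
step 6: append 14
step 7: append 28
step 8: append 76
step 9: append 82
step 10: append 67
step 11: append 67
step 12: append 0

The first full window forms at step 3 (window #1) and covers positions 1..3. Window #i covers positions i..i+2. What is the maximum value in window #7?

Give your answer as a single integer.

Answer: 82

Derivation:
step 1: append 49 -> window=[49] (not full yet)
step 2: append 23 -> window=[49, 23] (not full yet)
step 3: append 19 -> window=[49, 23, 19] -> max=49
step 4: append 57 -> window=[23, 19, 57] -> max=57
step 5: append 49 -> window=[19, 57, 49] -> max=57
step 6: append 14 -> window=[57, 49, 14] -> max=57
step 7: append 28 -> window=[49, 14, 28] -> max=49
step 8: append 76 -> window=[14, 28, 76] -> max=76
step 9: append 82 -> window=[28, 76, 82] -> max=82
Window #7 max = 82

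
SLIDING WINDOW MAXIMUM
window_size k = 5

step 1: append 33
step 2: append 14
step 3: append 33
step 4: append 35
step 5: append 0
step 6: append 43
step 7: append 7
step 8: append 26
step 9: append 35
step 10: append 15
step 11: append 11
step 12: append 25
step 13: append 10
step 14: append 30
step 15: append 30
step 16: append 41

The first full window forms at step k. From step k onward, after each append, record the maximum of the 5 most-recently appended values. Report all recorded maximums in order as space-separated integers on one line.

Answer: 35 43 43 43 43 43 35 35 35 30 30 41

Derivation:
step 1: append 33 -> window=[33] (not full yet)
step 2: append 14 -> window=[33, 14] (not full yet)
step 3: append 33 -> window=[33, 14, 33] (not full yet)
step 4: append 35 -> window=[33, 14, 33, 35] (not full yet)
step 5: append 0 -> window=[33, 14, 33, 35, 0] -> max=35
step 6: append 43 -> window=[14, 33, 35, 0, 43] -> max=43
step 7: append 7 -> window=[33, 35, 0, 43, 7] -> max=43
step 8: append 26 -> window=[35, 0, 43, 7, 26] -> max=43
step 9: append 35 -> window=[0, 43, 7, 26, 35] -> max=43
step 10: append 15 -> window=[43, 7, 26, 35, 15] -> max=43
step 11: append 11 -> window=[7, 26, 35, 15, 11] -> max=35
step 12: append 25 -> window=[26, 35, 15, 11, 25] -> max=35
step 13: append 10 -> window=[35, 15, 11, 25, 10] -> max=35
step 14: append 30 -> window=[15, 11, 25, 10, 30] -> max=30
step 15: append 30 -> window=[11, 25, 10, 30, 30] -> max=30
step 16: append 41 -> window=[25, 10, 30, 30, 41] -> max=41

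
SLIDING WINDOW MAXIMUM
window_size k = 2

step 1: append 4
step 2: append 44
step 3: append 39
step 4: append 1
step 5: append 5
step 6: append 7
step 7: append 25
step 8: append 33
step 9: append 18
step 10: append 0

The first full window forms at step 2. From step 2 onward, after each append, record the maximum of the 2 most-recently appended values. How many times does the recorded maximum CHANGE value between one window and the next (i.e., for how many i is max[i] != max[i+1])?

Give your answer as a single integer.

step 1: append 4 -> window=[4] (not full yet)
step 2: append 44 -> window=[4, 44] -> max=44
step 3: append 39 -> window=[44, 39] -> max=44
step 4: append 1 -> window=[39, 1] -> max=39
step 5: append 5 -> window=[1, 5] -> max=5
step 6: append 7 -> window=[5, 7] -> max=7
step 7: append 25 -> window=[7, 25] -> max=25
step 8: append 33 -> window=[25, 33] -> max=33
step 9: append 18 -> window=[33, 18] -> max=33
step 10: append 0 -> window=[18, 0] -> max=18
Recorded maximums: 44 44 39 5 7 25 33 33 18
Changes between consecutive maximums: 6

Answer: 6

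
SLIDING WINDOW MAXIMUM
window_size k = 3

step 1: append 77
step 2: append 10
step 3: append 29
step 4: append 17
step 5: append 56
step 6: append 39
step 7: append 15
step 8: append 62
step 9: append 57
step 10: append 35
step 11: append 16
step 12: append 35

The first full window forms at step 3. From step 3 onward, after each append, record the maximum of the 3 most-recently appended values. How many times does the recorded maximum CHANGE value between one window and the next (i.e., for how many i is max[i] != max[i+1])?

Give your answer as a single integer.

Answer: 5

Derivation:
step 1: append 77 -> window=[77] (not full yet)
step 2: append 10 -> window=[77, 10] (not full yet)
step 3: append 29 -> window=[77, 10, 29] -> max=77
step 4: append 17 -> window=[10, 29, 17] -> max=29
step 5: append 56 -> window=[29, 17, 56] -> max=56
step 6: append 39 -> window=[17, 56, 39] -> max=56
step 7: append 15 -> window=[56, 39, 15] -> max=56
step 8: append 62 -> window=[39, 15, 62] -> max=62
step 9: append 57 -> window=[15, 62, 57] -> max=62
step 10: append 35 -> window=[62, 57, 35] -> max=62
step 11: append 16 -> window=[57, 35, 16] -> max=57
step 12: append 35 -> window=[35, 16, 35] -> max=35
Recorded maximums: 77 29 56 56 56 62 62 62 57 35
Changes between consecutive maximums: 5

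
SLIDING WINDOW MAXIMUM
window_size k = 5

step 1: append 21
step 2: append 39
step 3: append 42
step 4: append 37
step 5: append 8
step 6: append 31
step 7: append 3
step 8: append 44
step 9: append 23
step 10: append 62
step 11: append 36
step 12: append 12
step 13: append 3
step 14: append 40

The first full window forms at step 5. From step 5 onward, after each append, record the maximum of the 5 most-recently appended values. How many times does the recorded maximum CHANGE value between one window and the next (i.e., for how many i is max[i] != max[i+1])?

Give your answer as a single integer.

Answer: 2

Derivation:
step 1: append 21 -> window=[21] (not full yet)
step 2: append 39 -> window=[21, 39] (not full yet)
step 3: append 42 -> window=[21, 39, 42] (not full yet)
step 4: append 37 -> window=[21, 39, 42, 37] (not full yet)
step 5: append 8 -> window=[21, 39, 42, 37, 8] -> max=42
step 6: append 31 -> window=[39, 42, 37, 8, 31] -> max=42
step 7: append 3 -> window=[42, 37, 8, 31, 3] -> max=42
step 8: append 44 -> window=[37, 8, 31, 3, 44] -> max=44
step 9: append 23 -> window=[8, 31, 3, 44, 23] -> max=44
step 10: append 62 -> window=[31, 3, 44, 23, 62] -> max=62
step 11: append 36 -> window=[3, 44, 23, 62, 36] -> max=62
step 12: append 12 -> window=[44, 23, 62, 36, 12] -> max=62
step 13: append 3 -> window=[23, 62, 36, 12, 3] -> max=62
step 14: append 40 -> window=[62, 36, 12, 3, 40] -> max=62
Recorded maximums: 42 42 42 44 44 62 62 62 62 62
Changes between consecutive maximums: 2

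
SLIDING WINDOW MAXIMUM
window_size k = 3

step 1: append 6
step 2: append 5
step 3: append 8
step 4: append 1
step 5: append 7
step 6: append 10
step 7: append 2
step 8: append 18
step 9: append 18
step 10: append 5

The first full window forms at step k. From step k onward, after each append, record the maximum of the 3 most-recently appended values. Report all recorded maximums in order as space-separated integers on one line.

Answer: 8 8 8 10 10 18 18 18

Derivation:
step 1: append 6 -> window=[6] (not full yet)
step 2: append 5 -> window=[6, 5] (not full yet)
step 3: append 8 -> window=[6, 5, 8] -> max=8
step 4: append 1 -> window=[5, 8, 1] -> max=8
step 5: append 7 -> window=[8, 1, 7] -> max=8
step 6: append 10 -> window=[1, 7, 10] -> max=10
step 7: append 2 -> window=[7, 10, 2] -> max=10
step 8: append 18 -> window=[10, 2, 18] -> max=18
step 9: append 18 -> window=[2, 18, 18] -> max=18
step 10: append 5 -> window=[18, 18, 5] -> max=18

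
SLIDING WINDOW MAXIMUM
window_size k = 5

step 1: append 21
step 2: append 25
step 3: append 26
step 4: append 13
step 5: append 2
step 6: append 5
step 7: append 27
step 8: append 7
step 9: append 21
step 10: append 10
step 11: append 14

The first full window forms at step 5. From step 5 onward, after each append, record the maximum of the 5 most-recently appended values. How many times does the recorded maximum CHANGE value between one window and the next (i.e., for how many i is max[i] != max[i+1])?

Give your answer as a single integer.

step 1: append 21 -> window=[21] (not full yet)
step 2: append 25 -> window=[21, 25] (not full yet)
step 3: append 26 -> window=[21, 25, 26] (not full yet)
step 4: append 13 -> window=[21, 25, 26, 13] (not full yet)
step 5: append 2 -> window=[21, 25, 26, 13, 2] -> max=26
step 6: append 5 -> window=[25, 26, 13, 2, 5] -> max=26
step 7: append 27 -> window=[26, 13, 2, 5, 27] -> max=27
step 8: append 7 -> window=[13, 2, 5, 27, 7] -> max=27
step 9: append 21 -> window=[2, 5, 27, 7, 21] -> max=27
step 10: append 10 -> window=[5, 27, 7, 21, 10] -> max=27
step 11: append 14 -> window=[27, 7, 21, 10, 14] -> max=27
Recorded maximums: 26 26 27 27 27 27 27
Changes between consecutive maximums: 1

Answer: 1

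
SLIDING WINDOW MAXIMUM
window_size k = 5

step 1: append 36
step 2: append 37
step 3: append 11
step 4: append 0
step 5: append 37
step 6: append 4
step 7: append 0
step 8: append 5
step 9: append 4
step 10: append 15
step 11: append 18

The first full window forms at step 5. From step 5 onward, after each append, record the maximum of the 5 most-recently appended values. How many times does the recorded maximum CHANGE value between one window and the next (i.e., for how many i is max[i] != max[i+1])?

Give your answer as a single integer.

Answer: 2

Derivation:
step 1: append 36 -> window=[36] (not full yet)
step 2: append 37 -> window=[36, 37] (not full yet)
step 3: append 11 -> window=[36, 37, 11] (not full yet)
step 4: append 0 -> window=[36, 37, 11, 0] (not full yet)
step 5: append 37 -> window=[36, 37, 11, 0, 37] -> max=37
step 6: append 4 -> window=[37, 11, 0, 37, 4] -> max=37
step 7: append 0 -> window=[11, 0, 37, 4, 0] -> max=37
step 8: append 5 -> window=[0, 37, 4, 0, 5] -> max=37
step 9: append 4 -> window=[37, 4, 0, 5, 4] -> max=37
step 10: append 15 -> window=[4, 0, 5, 4, 15] -> max=15
step 11: append 18 -> window=[0, 5, 4, 15, 18] -> max=18
Recorded maximums: 37 37 37 37 37 15 18
Changes between consecutive maximums: 2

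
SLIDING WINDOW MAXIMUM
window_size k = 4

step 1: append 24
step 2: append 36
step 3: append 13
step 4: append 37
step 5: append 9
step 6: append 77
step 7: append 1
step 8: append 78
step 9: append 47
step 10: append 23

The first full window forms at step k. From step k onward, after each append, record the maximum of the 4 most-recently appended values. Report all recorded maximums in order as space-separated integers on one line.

Answer: 37 37 77 77 78 78 78

Derivation:
step 1: append 24 -> window=[24] (not full yet)
step 2: append 36 -> window=[24, 36] (not full yet)
step 3: append 13 -> window=[24, 36, 13] (not full yet)
step 4: append 37 -> window=[24, 36, 13, 37] -> max=37
step 5: append 9 -> window=[36, 13, 37, 9] -> max=37
step 6: append 77 -> window=[13, 37, 9, 77] -> max=77
step 7: append 1 -> window=[37, 9, 77, 1] -> max=77
step 8: append 78 -> window=[9, 77, 1, 78] -> max=78
step 9: append 47 -> window=[77, 1, 78, 47] -> max=78
step 10: append 23 -> window=[1, 78, 47, 23] -> max=78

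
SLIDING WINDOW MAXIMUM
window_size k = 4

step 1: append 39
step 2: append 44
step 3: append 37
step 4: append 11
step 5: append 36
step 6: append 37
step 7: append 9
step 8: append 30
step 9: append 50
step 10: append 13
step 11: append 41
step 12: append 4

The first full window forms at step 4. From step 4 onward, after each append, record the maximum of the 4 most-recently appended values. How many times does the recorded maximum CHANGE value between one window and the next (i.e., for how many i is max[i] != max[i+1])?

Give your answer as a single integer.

Answer: 2

Derivation:
step 1: append 39 -> window=[39] (not full yet)
step 2: append 44 -> window=[39, 44] (not full yet)
step 3: append 37 -> window=[39, 44, 37] (not full yet)
step 4: append 11 -> window=[39, 44, 37, 11] -> max=44
step 5: append 36 -> window=[44, 37, 11, 36] -> max=44
step 6: append 37 -> window=[37, 11, 36, 37] -> max=37
step 7: append 9 -> window=[11, 36, 37, 9] -> max=37
step 8: append 30 -> window=[36, 37, 9, 30] -> max=37
step 9: append 50 -> window=[37, 9, 30, 50] -> max=50
step 10: append 13 -> window=[9, 30, 50, 13] -> max=50
step 11: append 41 -> window=[30, 50, 13, 41] -> max=50
step 12: append 4 -> window=[50, 13, 41, 4] -> max=50
Recorded maximums: 44 44 37 37 37 50 50 50 50
Changes between consecutive maximums: 2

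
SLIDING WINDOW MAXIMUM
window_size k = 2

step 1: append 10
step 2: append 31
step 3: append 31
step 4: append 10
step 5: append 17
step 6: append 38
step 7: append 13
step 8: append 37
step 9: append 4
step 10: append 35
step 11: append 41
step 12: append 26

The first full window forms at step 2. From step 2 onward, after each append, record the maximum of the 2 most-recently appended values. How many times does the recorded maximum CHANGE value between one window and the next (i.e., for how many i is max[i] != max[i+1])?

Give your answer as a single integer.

step 1: append 10 -> window=[10] (not full yet)
step 2: append 31 -> window=[10, 31] -> max=31
step 3: append 31 -> window=[31, 31] -> max=31
step 4: append 10 -> window=[31, 10] -> max=31
step 5: append 17 -> window=[10, 17] -> max=17
step 6: append 38 -> window=[17, 38] -> max=38
step 7: append 13 -> window=[38, 13] -> max=38
step 8: append 37 -> window=[13, 37] -> max=37
step 9: append 4 -> window=[37, 4] -> max=37
step 10: append 35 -> window=[4, 35] -> max=35
step 11: append 41 -> window=[35, 41] -> max=41
step 12: append 26 -> window=[41, 26] -> max=41
Recorded maximums: 31 31 31 17 38 38 37 37 35 41 41
Changes between consecutive maximums: 5

Answer: 5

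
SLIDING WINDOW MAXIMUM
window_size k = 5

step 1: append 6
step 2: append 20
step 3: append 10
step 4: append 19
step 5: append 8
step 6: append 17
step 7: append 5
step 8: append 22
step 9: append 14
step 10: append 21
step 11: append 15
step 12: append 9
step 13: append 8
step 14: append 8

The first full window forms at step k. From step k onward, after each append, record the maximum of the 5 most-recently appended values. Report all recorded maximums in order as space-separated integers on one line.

Answer: 20 20 19 22 22 22 22 22 21 21

Derivation:
step 1: append 6 -> window=[6] (not full yet)
step 2: append 20 -> window=[6, 20] (not full yet)
step 3: append 10 -> window=[6, 20, 10] (not full yet)
step 4: append 19 -> window=[6, 20, 10, 19] (not full yet)
step 5: append 8 -> window=[6, 20, 10, 19, 8] -> max=20
step 6: append 17 -> window=[20, 10, 19, 8, 17] -> max=20
step 7: append 5 -> window=[10, 19, 8, 17, 5] -> max=19
step 8: append 22 -> window=[19, 8, 17, 5, 22] -> max=22
step 9: append 14 -> window=[8, 17, 5, 22, 14] -> max=22
step 10: append 21 -> window=[17, 5, 22, 14, 21] -> max=22
step 11: append 15 -> window=[5, 22, 14, 21, 15] -> max=22
step 12: append 9 -> window=[22, 14, 21, 15, 9] -> max=22
step 13: append 8 -> window=[14, 21, 15, 9, 8] -> max=21
step 14: append 8 -> window=[21, 15, 9, 8, 8] -> max=21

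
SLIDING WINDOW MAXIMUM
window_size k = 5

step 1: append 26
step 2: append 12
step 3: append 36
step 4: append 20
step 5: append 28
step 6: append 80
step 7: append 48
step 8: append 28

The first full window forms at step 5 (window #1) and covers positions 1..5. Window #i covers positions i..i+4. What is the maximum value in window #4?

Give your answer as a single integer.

Answer: 80

Derivation:
step 1: append 26 -> window=[26] (not full yet)
step 2: append 12 -> window=[26, 12] (not full yet)
step 3: append 36 -> window=[26, 12, 36] (not full yet)
step 4: append 20 -> window=[26, 12, 36, 20] (not full yet)
step 5: append 28 -> window=[26, 12, 36, 20, 28] -> max=36
step 6: append 80 -> window=[12, 36, 20, 28, 80] -> max=80
step 7: append 48 -> window=[36, 20, 28, 80, 48] -> max=80
step 8: append 28 -> window=[20, 28, 80, 48, 28] -> max=80
Window #4 max = 80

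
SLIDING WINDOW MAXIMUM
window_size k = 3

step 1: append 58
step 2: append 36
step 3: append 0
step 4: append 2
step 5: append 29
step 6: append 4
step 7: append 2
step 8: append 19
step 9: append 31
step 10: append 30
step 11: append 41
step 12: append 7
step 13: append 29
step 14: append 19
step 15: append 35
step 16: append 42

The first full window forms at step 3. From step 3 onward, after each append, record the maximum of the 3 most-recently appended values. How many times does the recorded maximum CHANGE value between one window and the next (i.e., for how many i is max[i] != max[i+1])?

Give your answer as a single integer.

step 1: append 58 -> window=[58] (not full yet)
step 2: append 36 -> window=[58, 36] (not full yet)
step 3: append 0 -> window=[58, 36, 0] -> max=58
step 4: append 2 -> window=[36, 0, 2] -> max=36
step 5: append 29 -> window=[0, 2, 29] -> max=29
step 6: append 4 -> window=[2, 29, 4] -> max=29
step 7: append 2 -> window=[29, 4, 2] -> max=29
step 8: append 19 -> window=[4, 2, 19] -> max=19
step 9: append 31 -> window=[2, 19, 31] -> max=31
step 10: append 30 -> window=[19, 31, 30] -> max=31
step 11: append 41 -> window=[31, 30, 41] -> max=41
step 12: append 7 -> window=[30, 41, 7] -> max=41
step 13: append 29 -> window=[41, 7, 29] -> max=41
step 14: append 19 -> window=[7, 29, 19] -> max=29
step 15: append 35 -> window=[29, 19, 35] -> max=35
step 16: append 42 -> window=[19, 35, 42] -> max=42
Recorded maximums: 58 36 29 29 29 19 31 31 41 41 41 29 35 42
Changes between consecutive maximums: 8

Answer: 8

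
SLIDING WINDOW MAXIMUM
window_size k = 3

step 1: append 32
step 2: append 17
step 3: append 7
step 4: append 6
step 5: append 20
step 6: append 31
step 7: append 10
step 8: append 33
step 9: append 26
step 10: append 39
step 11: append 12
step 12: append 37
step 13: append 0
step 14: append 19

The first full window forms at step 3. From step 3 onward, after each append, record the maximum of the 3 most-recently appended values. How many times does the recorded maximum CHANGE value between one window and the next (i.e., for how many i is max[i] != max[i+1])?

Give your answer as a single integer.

Answer: 6

Derivation:
step 1: append 32 -> window=[32] (not full yet)
step 2: append 17 -> window=[32, 17] (not full yet)
step 3: append 7 -> window=[32, 17, 7] -> max=32
step 4: append 6 -> window=[17, 7, 6] -> max=17
step 5: append 20 -> window=[7, 6, 20] -> max=20
step 6: append 31 -> window=[6, 20, 31] -> max=31
step 7: append 10 -> window=[20, 31, 10] -> max=31
step 8: append 33 -> window=[31, 10, 33] -> max=33
step 9: append 26 -> window=[10, 33, 26] -> max=33
step 10: append 39 -> window=[33, 26, 39] -> max=39
step 11: append 12 -> window=[26, 39, 12] -> max=39
step 12: append 37 -> window=[39, 12, 37] -> max=39
step 13: append 0 -> window=[12, 37, 0] -> max=37
step 14: append 19 -> window=[37, 0, 19] -> max=37
Recorded maximums: 32 17 20 31 31 33 33 39 39 39 37 37
Changes between consecutive maximums: 6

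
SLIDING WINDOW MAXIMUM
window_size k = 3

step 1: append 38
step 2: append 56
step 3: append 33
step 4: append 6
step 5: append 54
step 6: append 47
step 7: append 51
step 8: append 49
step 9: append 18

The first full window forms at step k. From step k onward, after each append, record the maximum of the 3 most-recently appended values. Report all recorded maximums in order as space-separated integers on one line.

step 1: append 38 -> window=[38] (not full yet)
step 2: append 56 -> window=[38, 56] (not full yet)
step 3: append 33 -> window=[38, 56, 33] -> max=56
step 4: append 6 -> window=[56, 33, 6] -> max=56
step 5: append 54 -> window=[33, 6, 54] -> max=54
step 6: append 47 -> window=[6, 54, 47] -> max=54
step 7: append 51 -> window=[54, 47, 51] -> max=54
step 8: append 49 -> window=[47, 51, 49] -> max=51
step 9: append 18 -> window=[51, 49, 18] -> max=51

Answer: 56 56 54 54 54 51 51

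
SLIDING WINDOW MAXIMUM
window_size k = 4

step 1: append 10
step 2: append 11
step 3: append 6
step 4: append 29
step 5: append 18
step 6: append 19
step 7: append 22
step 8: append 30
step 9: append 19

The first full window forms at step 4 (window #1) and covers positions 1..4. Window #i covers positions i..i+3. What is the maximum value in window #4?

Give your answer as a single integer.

Answer: 29

Derivation:
step 1: append 10 -> window=[10] (not full yet)
step 2: append 11 -> window=[10, 11] (not full yet)
step 3: append 6 -> window=[10, 11, 6] (not full yet)
step 4: append 29 -> window=[10, 11, 6, 29] -> max=29
step 5: append 18 -> window=[11, 6, 29, 18] -> max=29
step 6: append 19 -> window=[6, 29, 18, 19] -> max=29
step 7: append 22 -> window=[29, 18, 19, 22] -> max=29
Window #4 max = 29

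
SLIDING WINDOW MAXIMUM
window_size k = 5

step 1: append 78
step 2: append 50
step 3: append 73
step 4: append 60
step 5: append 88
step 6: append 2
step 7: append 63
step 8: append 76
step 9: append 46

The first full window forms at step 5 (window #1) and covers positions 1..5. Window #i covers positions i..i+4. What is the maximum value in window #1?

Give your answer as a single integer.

step 1: append 78 -> window=[78] (not full yet)
step 2: append 50 -> window=[78, 50] (not full yet)
step 3: append 73 -> window=[78, 50, 73] (not full yet)
step 4: append 60 -> window=[78, 50, 73, 60] (not full yet)
step 5: append 88 -> window=[78, 50, 73, 60, 88] -> max=88
Window #1 max = 88

Answer: 88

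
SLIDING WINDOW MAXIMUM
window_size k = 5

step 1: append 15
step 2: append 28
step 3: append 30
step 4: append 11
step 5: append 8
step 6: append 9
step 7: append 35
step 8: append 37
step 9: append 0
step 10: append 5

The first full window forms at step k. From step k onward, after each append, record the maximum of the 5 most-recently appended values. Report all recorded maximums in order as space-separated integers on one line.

step 1: append 15 -> window=[15] (not full yet)
step 2: append 28 -> window=[15, 28] (not full yet)
step 3: append 30 -> window=[15, 28, 30] (not full yet)
step 4: append 11 -> window=[15, 28, 30, 11] (not full yet)
step 5: append 8 -> window=[15, 28, 30, 11, 8] -> max=30
step 6: append 9 -> window=[28, 30, 11, 8, 9] -> max=30
step 7: append 35 -> window=[30, 11, 8, 9, 35] -> max=35
step 8: append 37 -> window=[11, 8, 9, 35, 37] -> max=37
step 9: append 0 -> window=[8, 9, 35, 37, 0] -> max=37
step 10: append 5 -> window=[9, 35, 37, 0, 5] -> max=37

Answer: 30 30 35 37 37 37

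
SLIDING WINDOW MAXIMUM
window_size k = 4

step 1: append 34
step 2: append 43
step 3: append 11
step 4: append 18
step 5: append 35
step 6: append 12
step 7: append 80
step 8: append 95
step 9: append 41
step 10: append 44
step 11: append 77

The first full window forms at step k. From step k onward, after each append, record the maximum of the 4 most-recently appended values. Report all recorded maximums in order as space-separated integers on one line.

Answer: 43 43 35 80 95 95 95 95

Derivation:
step 1: append 34 -> window=[34] (not full yet)
step 2: append 43 -> window=[34, 43] (not full yet)
step 3: append 11 -> window=[34, 43, 11] (not full yet)
step 4: append 18 -> window=[34, 43, 11, 18] -> max=43
step 5: append 35 -> window=[43, 11, 18, 35] -> max=43
step 6: append 12 -> window=[11, 18, 35, 12] -> max=35
step 7: append 80 -> window=[18, 35, 12, 80] -> max=80
step 8: append 95 -> window=[35, 12, 80, 95] -> max=95
step 9: append 41 -> window=[12, 80, 95, 41] -> max=95
step 10: append 44 -> window=[80, 95, 41, 44] -> max=95
step 11: append 77 -> window=[95, 41, 44, 77] -> max=95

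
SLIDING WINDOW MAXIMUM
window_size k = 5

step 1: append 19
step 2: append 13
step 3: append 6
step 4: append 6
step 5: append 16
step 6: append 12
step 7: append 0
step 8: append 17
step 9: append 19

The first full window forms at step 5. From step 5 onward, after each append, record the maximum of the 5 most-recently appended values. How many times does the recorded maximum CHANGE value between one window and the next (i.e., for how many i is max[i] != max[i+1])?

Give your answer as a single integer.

step 1: append 19 -> window=[19] (not full yet)
step 2: append 13 -> window=[19, 13] (not full yet)
step 3: append 6 -> window=[19, 13, 6] (not full yet)
step 4: append 6 -> window=[19, 13, 6, 6] (not full yet)
step 5: append 16 -> window=[19, 13, 6, 6, 16] -> max=19
step 6: append 12 -> window=[13, 6, 6, 16, 12] -> max=16
step 7: append 0 -> window=[6, 6, 16, 12, 0] -> max=16
step 8: append 17 -> window=[6, 16, 12, 0, 17] -> max=17
step 9: append 19 -> window=[16, 12, 0, 17, 19] -> max=19
Recorded maximums: 19 16 16 17 19
Changes between consecutive maximums: 3

Answer: 3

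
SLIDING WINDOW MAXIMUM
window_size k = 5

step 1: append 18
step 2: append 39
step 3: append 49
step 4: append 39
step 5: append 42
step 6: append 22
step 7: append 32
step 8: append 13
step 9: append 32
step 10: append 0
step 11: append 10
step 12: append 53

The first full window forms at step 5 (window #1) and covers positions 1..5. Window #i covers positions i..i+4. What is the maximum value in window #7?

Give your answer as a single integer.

Answer: 32

Derivation:
step 1: append 18 -> window=[18] (not full yet)
step 2: append 39 -> window=[18, 39] (not full yet)
step 3: append 49 -> window=[18, 39, 49] (not full yet)
step 4: append 39 -> window=[18, 39, 49, 39] (not full yet)
step 5: append 42 -> window=[18, 39, 49, 39, 42] -> max=49
step 6: append 22 -> window=[39, 49, 39, 42, 22] -> max=49
step 7: append 32 -> window=[49, 39, 42, 22, 32] -> max=49
step 8: append 13 -> window=[39, 42, 22, 32, 13] -> max=42
step 9: append 32 -> window=[42, 22, 32, 13, 32] -> max=42
step 10: append 0 -> window=[22, 32, 13, 32, 0] -> max=32
step 11: append 10 -> window=[32, 13, 32, 0, 10] -> max=32
Window #7 max = 32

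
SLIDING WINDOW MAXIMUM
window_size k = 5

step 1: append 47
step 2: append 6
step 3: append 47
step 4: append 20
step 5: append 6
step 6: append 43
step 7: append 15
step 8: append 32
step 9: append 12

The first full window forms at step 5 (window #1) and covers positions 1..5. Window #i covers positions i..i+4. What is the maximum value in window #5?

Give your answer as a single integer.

step 1: append 47 -> window=[47] (not full yet)
step 2: append 6 -> window=[47, 6] (not full yet)
step 3: append 47 -> window=[47, 6, 47] (not full yet)
step 4: append 20 -> window=[47, 6, 47, 20] (not full yet)
step 5: append 6 -> window=[47, 6, 47, 20, 6] -> max=47
step 6: append 43 -> window=[6, 47, 20, 6, 43] -> max=47
step 7: append 15 -> window=[47, 20, 6, 43, 15] -> max=47
step 8: append 32 -> window=[20, 6, 43, 15, 32] -> max=43
step 9: append 12 -> window=[6, 43, 15, 32, 12] -> max=43
Window #5 max = 43

Answer: 43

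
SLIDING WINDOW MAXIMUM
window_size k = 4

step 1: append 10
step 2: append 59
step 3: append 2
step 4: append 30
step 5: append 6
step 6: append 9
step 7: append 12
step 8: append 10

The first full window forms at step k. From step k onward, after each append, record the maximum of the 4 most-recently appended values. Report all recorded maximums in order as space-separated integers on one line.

step 1: append 10 -> window=[10] (not full yet)
step 2: append 59 -> window=[10, 59] (not full yet)
step 3: append 2 -> window=[10, 59, 2] (not full yet)
step 4: append 30 -> window=[10, 59, 2, 30] -> max=59
step 5: append 6 -> window=[59, 2, 30, 6] -> max=59
step 6: append 9 -> window=[2, 30, 6, 9] -> max=30
step 7: append 12 -> window=[30, 6, 9, 12] -> max=30
step 8: append 10 -> window=[6, 9, 12, 10] -> max=12

Answer: 59 59 30 30 12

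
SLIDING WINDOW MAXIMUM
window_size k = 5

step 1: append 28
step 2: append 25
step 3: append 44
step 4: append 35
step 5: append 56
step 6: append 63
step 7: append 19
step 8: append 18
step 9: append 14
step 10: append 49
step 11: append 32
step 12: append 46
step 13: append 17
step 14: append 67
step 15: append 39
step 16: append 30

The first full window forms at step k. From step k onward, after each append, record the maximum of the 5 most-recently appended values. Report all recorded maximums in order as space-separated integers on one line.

Answer: 56 63 63 63 63 63 49 49 49 67 67 67

Derivation:
step 1: append 28 -> window=[28] (not full yet)
step 2: append 25 -> window=[28, 25] (not full yet)
step 3: append 44 -> window=[28, 25, 44] (not full yet)
step 4: append 35 -> window=[28, 25, 44, 35] (not full yet)
step 5: append 56 -> window=[28, 25, 44, 35, 56] -> max=56
step 6: append 63 -> window=[25, 44, 35, 56, 63] -> max=63
step 7: append 19 -> window=[44, 35, 56, 63, 19] -> max=63
step 8: append 18 -> window=[35, 56, 63, 19, 18] -> max=63
step 9: append 14 -> window=[56, 63, 19, 18, 14] -> max=63
step 10: append 49 -> window=[63, 19, 18, 14, 49] -> max=63
step 11: append 32 -> window=[19, 18, 14, 49, 32] -> max=49
step 12: append 46 -> window=[18, 14, 49, 32, 46] -> max=49
step 13: append 17 -> window=[14, 49, 32, 46, 17] -> max=49
step 14: append 67 -> window=[49, 32, 46, 17, 67] -> max=67
step 15: append 39 -> window=[32, 46, 17, 67, 39] -> max=67
step 16: append 30 -> window=[46, 17, 67, 39, 30] -> max=67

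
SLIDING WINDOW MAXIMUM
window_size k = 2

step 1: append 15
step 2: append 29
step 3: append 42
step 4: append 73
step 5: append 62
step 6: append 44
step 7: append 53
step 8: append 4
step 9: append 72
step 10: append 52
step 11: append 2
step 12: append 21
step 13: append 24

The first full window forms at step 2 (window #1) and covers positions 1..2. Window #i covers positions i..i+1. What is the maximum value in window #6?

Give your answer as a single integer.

step 1: append 15 -> window=[15] (not full yet)
step 2: append 29 -> window=[15, 29] -> max=29
step 3: append 42 -> window=[29, 42] -> max=42
step 4: append 73 -> window=[42, 73] -> max=73
step 5: append 62 -> window=[73, 62] -> max=73
step 6: append 44 -> window=[62, 44] -> max=62
step 7: append 53 -> window=[44, 53] -> max=53
Window #6 max = 53

Answer: 53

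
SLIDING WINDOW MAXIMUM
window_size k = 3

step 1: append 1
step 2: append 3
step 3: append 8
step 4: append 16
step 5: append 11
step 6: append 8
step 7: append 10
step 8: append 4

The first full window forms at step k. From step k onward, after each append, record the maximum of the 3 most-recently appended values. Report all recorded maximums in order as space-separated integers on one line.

step 1: append 1 -> window=[1] (not full yet)
step 2: append 3 -> window=[1, 3] (not full yet)
step 3: append 8 -> window=[1, 3, 8] -> max=8
step 4: append 16 -> window=[3, 8, 16] -> max=16
step 5: append 11 -> window=[8, 16, 11] -> max=16
step 6: append 8 -> window=[16, 11, 8] -> max=16
step 7: append 10 -> window=[11, 8, 10] -> max=11
step 8: append 4 -> window=[8, 10, 4] -> max=10

Answer: 8 16 16 16 11 10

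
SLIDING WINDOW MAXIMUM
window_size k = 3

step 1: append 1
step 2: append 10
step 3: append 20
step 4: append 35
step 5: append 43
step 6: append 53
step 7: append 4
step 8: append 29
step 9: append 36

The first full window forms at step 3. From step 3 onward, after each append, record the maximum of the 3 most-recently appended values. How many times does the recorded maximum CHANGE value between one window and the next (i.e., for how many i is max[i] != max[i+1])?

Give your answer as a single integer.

step 1: append 1 -> window=[1] (not full yet)
step 2: append 10 -> window=[1, 10] (not full yet)
step 3: append 20 -> window=[1, 10, 20] -> max=20
step 4: append 35 -> window=[10, 20, 35] -> max=35
step 5: append 43 -> window=[20, 35, 43] -> max=43
step 6: append 53 -> window=[35, 43, 53] -> max=53
step 7: append 4 -> window=[43, 53, 4] -> max=53
step 8: append 29 -> window=[53, 4, 29] -> max=53
step 9: append 36 -> window=[4, 29, 36] -> max=36
Recorded maximums: 20 35 43 53 53 53 36
Changes between consecutive maximums: 4

Answer: 4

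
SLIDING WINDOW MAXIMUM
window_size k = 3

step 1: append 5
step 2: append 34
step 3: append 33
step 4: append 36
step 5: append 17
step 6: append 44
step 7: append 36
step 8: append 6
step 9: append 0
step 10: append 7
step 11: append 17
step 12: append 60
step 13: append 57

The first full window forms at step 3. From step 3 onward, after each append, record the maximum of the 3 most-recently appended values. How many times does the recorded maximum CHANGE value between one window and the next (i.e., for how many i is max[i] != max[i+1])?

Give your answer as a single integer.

Answer: 6

Derivation:
step 1: append 5 -> window=[5] (not full yet)
step 2: append 34 -> window=[5, 34] (not full yet)
step 3: append 33 -> window=[5, 34, 33] -> max=34
step 4: append 36 -> window=[34, 33, 36] -> max=36
step 5: append 17 -> window=[33, 36, 17] -> max=36
step 6: append 44 -> window=[36, 17, 44] -> max=44
step 7: append 36 -> window=[17, 44, 36] -> max=44
step 8: append 6 -> window=[44, 36, 6] -> max=44
step 9: append 0 -> window=[36, 6, 0] -> max=36
step 10: append 7 -> window=[6, 0, 7] -> max=7
step 11: append 17 -> window=[0, 7, 17] -> max=17
step 12: append 60 -> window=[7, 17, 60] -> max=60
step 13: append 57 -> window=[17, 60, 57] -> max=60
Recorded maximums: 34 36 36 44 44 44 36 7 17 60 60
Changes between consecutive maximums: 6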